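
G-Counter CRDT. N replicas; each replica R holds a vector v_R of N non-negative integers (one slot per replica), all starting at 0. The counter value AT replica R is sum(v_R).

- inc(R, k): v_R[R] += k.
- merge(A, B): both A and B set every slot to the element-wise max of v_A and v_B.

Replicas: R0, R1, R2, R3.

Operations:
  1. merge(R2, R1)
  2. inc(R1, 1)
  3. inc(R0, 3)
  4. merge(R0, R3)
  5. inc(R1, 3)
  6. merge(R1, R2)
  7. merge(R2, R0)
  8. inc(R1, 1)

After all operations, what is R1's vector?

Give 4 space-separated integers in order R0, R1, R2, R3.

Answer: 0 5 0 0

Derivation:
Op 1: merge R2<->R1 -> R2=(0,0,0,0) R1=(0,0,0,0)
Op 2: inc R1 by 1 -> R1=(0,1,0,0) value=1
Op 3: inc R0 by 3 -> R0=(3,0,0,0) value=3
Op 4: merge R0<->R3 -> R0=(3,0,0,0) R3=(3,0,0,0)
Op 5: inc R1 by 3 -> R1=(0,4,0,0) value=4
Op 6: merge R1<->R2 -> R1=(0,4,0,0) R2=(0,4,0,0)
Op 7: merge R2<->R0 -> R2=(3,4,0,0) R0=(3,4,0,0)
Op 8: inc R1 by 1 -> R1=(0,5,0,0) value=5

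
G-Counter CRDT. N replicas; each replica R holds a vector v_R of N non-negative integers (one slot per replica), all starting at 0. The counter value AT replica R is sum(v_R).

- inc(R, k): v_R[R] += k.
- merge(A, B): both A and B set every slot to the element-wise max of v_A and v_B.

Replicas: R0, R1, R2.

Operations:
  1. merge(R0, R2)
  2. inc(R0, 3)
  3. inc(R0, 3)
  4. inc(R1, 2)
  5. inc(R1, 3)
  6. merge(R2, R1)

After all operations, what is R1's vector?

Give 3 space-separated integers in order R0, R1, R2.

Answer: 0 5 0

Derivation:
Op 1: merge R0<->R2 -> R0=(0,0,0) R2=(0,0,0)
Op 2: inc R0 by 3 -> R0=(3,0,0) value=3
Op 3: inc R0 by 3 -> R0=(6,0,0) value=6
Op 4: inc R1 by 2 -> R1=(0,2,0) value=2
Op 5: inc R1 by 3 -> R1=(0,5,0) value=5
Op 6: merge R2<->R1 -> R2=(0,5,0) R1=(0,5,0)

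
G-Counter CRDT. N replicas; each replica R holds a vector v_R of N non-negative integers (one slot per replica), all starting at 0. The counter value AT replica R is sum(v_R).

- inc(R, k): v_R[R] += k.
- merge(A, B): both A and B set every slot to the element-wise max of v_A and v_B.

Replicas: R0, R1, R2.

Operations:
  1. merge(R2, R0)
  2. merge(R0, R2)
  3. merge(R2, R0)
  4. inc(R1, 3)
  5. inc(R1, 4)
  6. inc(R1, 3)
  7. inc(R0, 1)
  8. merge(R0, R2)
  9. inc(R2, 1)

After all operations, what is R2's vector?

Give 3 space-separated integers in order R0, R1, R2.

Op 1: merge R2<->R0 -> R2=(0,0,0) R0=(0,0,0)
Op 2: merge R0<->R2 -> R0=(0,0,0) R2=(0,0,0)
Op 3: merge R2<->R0 -> R2=(0,0,0) R0=(0,0,0)
Op 4: inc R1 by 3 -> R1=(0,3,0) value=3
Op 5: inc R1 by 4 -> R1=(0,7,0) value=7
Op 6: inc R1 by 3 -> R1=(0,10,0) value=10
Op 7: inc R0 by 1 -> R0=(1,0,0) value=1
Op 8: merge R0<->R2 -> R0=(1,0,0) R2=(1,0,0)
Op 9: inc R2 by 1 -> R2=(1,0,1) value=2

Answer: 1 0 1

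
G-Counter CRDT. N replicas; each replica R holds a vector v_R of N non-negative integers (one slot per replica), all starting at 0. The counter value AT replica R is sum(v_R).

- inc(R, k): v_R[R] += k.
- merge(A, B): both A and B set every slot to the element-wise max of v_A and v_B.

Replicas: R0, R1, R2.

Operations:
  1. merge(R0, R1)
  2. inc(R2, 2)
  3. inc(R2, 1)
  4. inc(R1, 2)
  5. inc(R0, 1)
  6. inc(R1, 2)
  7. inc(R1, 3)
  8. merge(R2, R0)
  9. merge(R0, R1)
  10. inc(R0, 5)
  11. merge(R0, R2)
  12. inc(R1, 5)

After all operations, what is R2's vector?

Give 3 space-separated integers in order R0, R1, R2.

Op 1: merge R0<->R1 -> R0=(0,0,0) R1=(0,0,0)
Op 2: inc R2 by 2 -> R2=(0,0,2) value=2
Op 3: inc R2 by 1 -> R2=(0,0,3) value=3
Op 4: inc R1 by 2 -> R1=(0,2,0) value=2
Op 5: inc R0 by 1 -> R0=(1,0,0) value=1
Op 6: inc R1 by 2 -> R1=(0,4,0) value=4
Op 7: inc R1 by 3 -> R1=(0,7,0) value=7
Op 8: merge R2<->R0 -> R2=(1,0,3) R0=(1,0,3)
Op 9: merge R0<->R1 -> R0=(1,7,3) R1=(1,7,3)
Op 10: inc R0 by 5 -> R0=(6,7,3) value=16
Op 11: merge R0<->R2 -> R0=(6,7,3) R2=(6,7,3)
Op 12: inc R1 by 5 -> R1=(1,12,3) value=16

Answer: 6 7 3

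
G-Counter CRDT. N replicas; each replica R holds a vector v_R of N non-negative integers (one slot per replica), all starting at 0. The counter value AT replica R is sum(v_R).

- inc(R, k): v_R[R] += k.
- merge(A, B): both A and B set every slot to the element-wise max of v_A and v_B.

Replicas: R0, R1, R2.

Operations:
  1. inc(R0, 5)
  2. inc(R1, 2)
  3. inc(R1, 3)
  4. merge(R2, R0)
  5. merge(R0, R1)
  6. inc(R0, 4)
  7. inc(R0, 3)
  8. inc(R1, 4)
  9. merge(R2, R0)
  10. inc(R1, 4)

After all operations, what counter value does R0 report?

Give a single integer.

Op 1: inc R0 by 5 -> R0=(5,0,0) value=5
Op 2: inc R1 by 2 -> R1=(0,2,0) value=2
Op 3: inc R1 by 3 -> R1=(0,5,0) value=5
Op 4: merge R2<->R0 -> R2=(5,0,0) R0=(5,0,0)
Op 5: merge R0<->R1 -> R0=(5,5,0) R1=(5,5,0)
Op 6: inc R0 by 4 -> R0=(9,5,0) value=14
Op 7: inc R0 by 3 -> R0=(12,5,0) value=17
Op 8: inc R1 by 4 -> R1=(5,9,0) value=14
Op 9: merge R2<->R0 -> R2=(12,5,0) R0=(12,5,0)
Op 10: inc R1 by 4 -> R1=(5,13,0) value=18

Answer: 17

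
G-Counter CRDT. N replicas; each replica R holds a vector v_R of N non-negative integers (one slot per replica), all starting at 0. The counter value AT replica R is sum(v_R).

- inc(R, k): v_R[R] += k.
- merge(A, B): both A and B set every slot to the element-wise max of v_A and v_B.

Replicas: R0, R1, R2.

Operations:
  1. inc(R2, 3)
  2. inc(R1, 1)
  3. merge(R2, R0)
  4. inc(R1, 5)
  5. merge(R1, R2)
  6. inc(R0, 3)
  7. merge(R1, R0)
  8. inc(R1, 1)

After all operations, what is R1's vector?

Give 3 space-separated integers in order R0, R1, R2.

Op 1: inc R2 by 3 -> R2=(0,0,3) value=3
Op 2: inc R1 by 1 -> R1=(0,1,0) value=1
Op 3: merge R2<->R0 -> R2=(0,0,3) R0=(0,0,3)
Op 4: inc R1 by 5 -> R1=(0,6,0) value=6
Op 5: merge R1<->R2 -> R1=(0,6,3) R2=(0,6,3)
Op 6: inc R0 by 3 -> R0=(3,0,3) value=6
Op 7: merge R1<->R0 -> R1=(3,6,3) R0=(3,6,3)
Op 8: inc R1 by 1 -> R1=(3,7,3) value=13

Answer: 3 7 3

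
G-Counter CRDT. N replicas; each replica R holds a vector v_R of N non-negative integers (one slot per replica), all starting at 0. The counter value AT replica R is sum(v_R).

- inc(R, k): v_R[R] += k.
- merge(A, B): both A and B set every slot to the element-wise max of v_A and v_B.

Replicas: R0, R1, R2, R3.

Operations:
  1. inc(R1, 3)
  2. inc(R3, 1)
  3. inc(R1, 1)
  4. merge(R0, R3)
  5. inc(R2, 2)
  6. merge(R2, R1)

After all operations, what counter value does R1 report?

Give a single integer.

Op 1: inc R1 by 3 -> R1=(0,3,0,0) value=3
Op 2: inc R3 by 1 -> R3=(0,0,0,1) value=1
Op 3: inc R1 by 1 -> R1=(0,4,0,0) value=4
Op 4: merge R0<->R3 -> R0=(0,0,0,1) R3=(0,0,0,1)
Op 5: inc R2 by 2 -> R2=(0,0,2,0) value=2
Op 6: merge R2<->R1 -> R2=(0,4,2,0) R1=(0,4,2,0)

Answer: 6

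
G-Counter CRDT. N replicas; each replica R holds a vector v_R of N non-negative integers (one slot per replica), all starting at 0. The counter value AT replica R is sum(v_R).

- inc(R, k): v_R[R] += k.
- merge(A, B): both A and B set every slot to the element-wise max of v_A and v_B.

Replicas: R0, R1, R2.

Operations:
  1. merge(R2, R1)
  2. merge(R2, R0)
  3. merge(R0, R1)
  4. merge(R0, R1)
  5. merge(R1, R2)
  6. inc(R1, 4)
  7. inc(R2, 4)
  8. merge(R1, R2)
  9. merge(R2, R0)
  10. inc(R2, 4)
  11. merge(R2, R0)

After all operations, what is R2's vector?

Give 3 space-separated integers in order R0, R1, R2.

Op 1: merge R2<->R1 -> R2=(0,0,0) R1=(0,0,0)
Op 2: merge R2<->R0 -> R2=(0,0,0) R0=(0,0,0)
Op 3: merge R0<->R1 -> R0=(0,0,0) R1=(0,0,0)
Op 4: merge R0<->R1 -> R0=(0,0,0) R1=(0,0,0)
Op 5: merge R1<->R2 -> R1=(0,0,0) R2=(0,0,0)
Op 6: inc R1 by 4 -> R1=(0,4,0) value=4
Op 7: inc R2 by 4 -> R2=(0,0,4) value=4
Op 8: merge R1<->R2 -> R1=(0,4,4) R2=(0,4,4)
Op 9: merge R2<->R0 -> R2=(0,4,4) R0=(0,4,4)
Op 10: inc R2 by 4 -> R2=(0,4,8) value=12
Op 11: merge R2<->R0 -> R2=(0,4,8) R0=(0,4,8)

Answer: 0 4 8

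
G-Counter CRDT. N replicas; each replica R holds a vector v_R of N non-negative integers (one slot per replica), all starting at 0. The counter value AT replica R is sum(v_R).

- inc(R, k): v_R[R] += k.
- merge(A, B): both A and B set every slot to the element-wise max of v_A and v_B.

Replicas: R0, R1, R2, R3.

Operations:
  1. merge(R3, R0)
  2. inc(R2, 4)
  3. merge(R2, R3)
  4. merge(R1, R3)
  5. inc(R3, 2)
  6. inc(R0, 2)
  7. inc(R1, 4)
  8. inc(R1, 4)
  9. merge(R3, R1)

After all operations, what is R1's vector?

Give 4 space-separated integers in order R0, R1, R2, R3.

Op 1: merge R3<->R0 -> R3=(0,0,0,0) R0=(0,0,0,0)
Op 2: inc R2 by 4 -> R2=(0,0,4,0) value=4
Op 3: merge R2<->R3 -> R2=(0,0,4,0) R3=(0,0,4,0)
Op 4: merge R1<->R3 -> R1=(0,0,4,0) R3=(0,0,4,0)
Op 5: inc R3 by 2 -> R3=(0,0,4,2) value=6
Op 6: inc R0 by 2 -> R0=(2,0,0,0) value=2
Op 7: inc R1 by 4 -> R1=(0,4,4,0) value=8
Op 8: inc R1 by 4 -> R1=(0,8,4,0) value=12
Op 9: merge R3<->R1 -> R3=(0,8,4,2) R1=(0,8,4,2)

Answer: 0 8 4 2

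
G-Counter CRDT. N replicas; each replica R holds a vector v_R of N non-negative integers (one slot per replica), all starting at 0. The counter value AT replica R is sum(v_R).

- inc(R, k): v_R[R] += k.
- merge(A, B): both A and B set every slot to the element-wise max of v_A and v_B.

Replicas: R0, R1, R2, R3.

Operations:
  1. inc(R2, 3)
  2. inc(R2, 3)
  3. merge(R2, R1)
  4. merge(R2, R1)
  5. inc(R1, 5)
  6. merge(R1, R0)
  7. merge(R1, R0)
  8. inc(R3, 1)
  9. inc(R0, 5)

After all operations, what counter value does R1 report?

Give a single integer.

Answer: 11

Derivation:
Op 1: inc R2 by 3 -> R2=(0,0,3,0) value=3
Op 2: inc R2 by 3 -> R2=(0,0,6,0) value=6
Op 3: merge R2<->R1 -> R2=(0,0,6,0) R1=(0,0,6,0)
Op 4: merge R2<->R1 -> R2=(0,0,6,0) R1=(0,0,6,0)
Op 5: inc R1 by 5 -> R1=(0,5,6,0) value=11
Op 6: merge R1<->R0 -> R1=(0,5,6,0) R0=(0,5,6,0)
Op 7: merge R1<->R0 -> R1=(0,5,6,0) R0=(0,5,6,0)
Op 8: inc R3 by 1 -> R3=(0,0,0,1) value=1
Op 9: inc R0 by 5 -> R0=(5,5,6,0) value=16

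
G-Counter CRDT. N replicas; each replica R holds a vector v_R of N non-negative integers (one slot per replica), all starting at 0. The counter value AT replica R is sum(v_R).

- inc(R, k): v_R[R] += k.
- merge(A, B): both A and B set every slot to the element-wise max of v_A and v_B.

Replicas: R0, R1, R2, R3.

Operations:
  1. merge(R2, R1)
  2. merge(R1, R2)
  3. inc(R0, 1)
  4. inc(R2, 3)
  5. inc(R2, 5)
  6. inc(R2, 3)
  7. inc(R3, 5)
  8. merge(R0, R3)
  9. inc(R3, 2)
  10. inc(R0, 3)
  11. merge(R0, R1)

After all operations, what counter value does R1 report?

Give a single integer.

Answer: 9

Derivation:
Op 1: merge R2<->R1 -> R2=(0,0,0,0) R1=(0,0,0,0)
Op 2: merge R1<->R2 -> R1=(0,0,0,0) R2=(0,0,0,0)
Op 3: inc R0 by 1 -> R0=(1,0,0,0) value=1
Op 4: inc R2 by 3 -> R2=(0,0,3,0) value=3
Op 5: inc R2 by 5 -> R2=(0,0,8,0) value=8
Op 6: inc R2 by 3 -> R2=(0,0,11,0) value=11
Op 7: inc R3 by 5 -> R3=(0,0,0,5) value=5
Op 8: merge R0<->R3 -> R0=(1,0,0,5) R3=(1,0,0,5)
Op 9: inc R3 by 2 -> R3=(1,0,0,7) value=8
Op 10: inc R0 by 3 -> R0=(4,0,0,5) value=9
Op 11: merge R0<->R1 -> R0=(4,0,0,5) R1=(4,0,0,5)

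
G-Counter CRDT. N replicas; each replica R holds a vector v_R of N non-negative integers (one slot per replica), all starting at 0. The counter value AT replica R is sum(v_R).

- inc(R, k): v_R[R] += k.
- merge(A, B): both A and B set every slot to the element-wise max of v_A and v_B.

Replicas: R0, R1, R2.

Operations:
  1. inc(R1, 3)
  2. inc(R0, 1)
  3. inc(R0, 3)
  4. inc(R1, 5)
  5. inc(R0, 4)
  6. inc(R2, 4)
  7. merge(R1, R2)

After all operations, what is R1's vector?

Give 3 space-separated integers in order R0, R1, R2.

Op 1: inc R1 by 3 -> R1=(0,3,0) value=3
Op 2: inc R0 by 1 -> R0=(1,0,0) value=1
Op 3: inc R0 by 3 -> R0=(4,0,0) value=4
Op 4: inc R1 by 5 -> R1=(0,8,0) value=8
Op 5: inc R0 by 4 -> R0=(8,0,0) value=8
Op 6: inc R2 by 4 -> R2=(0,0,4) value=4
Op 7: merge R1<->R2 -> R1=(0,8,4) R2=(0,8,4)

Answer: 0 8 4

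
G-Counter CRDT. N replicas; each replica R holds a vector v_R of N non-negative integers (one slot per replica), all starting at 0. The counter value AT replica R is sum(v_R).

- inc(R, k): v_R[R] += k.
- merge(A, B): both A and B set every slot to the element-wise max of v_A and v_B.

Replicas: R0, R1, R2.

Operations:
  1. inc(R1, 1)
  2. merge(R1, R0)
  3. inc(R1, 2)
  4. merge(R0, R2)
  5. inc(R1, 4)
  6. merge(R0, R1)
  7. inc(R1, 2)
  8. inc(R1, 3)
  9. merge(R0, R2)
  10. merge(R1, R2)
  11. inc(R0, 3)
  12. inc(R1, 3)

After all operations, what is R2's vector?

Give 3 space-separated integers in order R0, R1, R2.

Op 1: inc R1 by 1 -> R1=(0,1,0) value=1
Op 2: merge R1<->R0 -> R1=(0,1,0) R0=(0,1,0)
Op 3: inc R1 by 2 -> R1=(0,3,0) value=3
Op 4: merge R0<->R2 -> R0=(0,1,0) R2=(0,1,0)
Op 5: inc R1 by 4 -> R1=(0,7,0) value=7
Op 6: merge R0<->R1 -> R0=(0,7,0) R1=(0,7,0)
Op 7: inc R1 by 2 -> R1=(0,9,0) value=9
Op 8: inc R1 by 3 -> R1=(0,12,0) value=12
Op 9: merge R0<->R2 -> R0=(0,7,0) R2=(0,7,0)
Op 10: merge R1<->R2 -> R1=(0,12,0) R2=(0,12,0)
Op 11: inc R0 by 3 -> R0=(3,7,0) value=10
Op 12: inc R1 by 3 -> R1=(0,15,0) value=15

Answer: 0 12 0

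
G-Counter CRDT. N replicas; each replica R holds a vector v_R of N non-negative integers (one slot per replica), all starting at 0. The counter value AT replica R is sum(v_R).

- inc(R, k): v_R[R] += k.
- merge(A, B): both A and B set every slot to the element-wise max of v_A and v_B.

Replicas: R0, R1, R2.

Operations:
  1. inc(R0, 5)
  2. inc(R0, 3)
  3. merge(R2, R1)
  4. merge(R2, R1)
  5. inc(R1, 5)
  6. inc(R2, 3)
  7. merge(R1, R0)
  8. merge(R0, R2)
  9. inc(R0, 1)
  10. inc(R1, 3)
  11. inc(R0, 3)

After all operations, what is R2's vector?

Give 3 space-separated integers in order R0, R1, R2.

Op 1: inc R0 by 5 -> R0=(5,0,0) value=5
Op 2: inc R0 by 3 -> R0=(8,0,0) value=8
Op 3: merge R2<->R1 -> R2=(0,0,0) R1=(0,0,0)
Op 4: merge R2<->R1 -> R2=(0,0,0) R1=(0,0,0)
Op 5: inc R1 by 5 -> R1=(0,5,0) value=5
Op 6: inc R2 by 3 -> R2=(0,0,3) value=3
Op 7: merge R1<->R0 -> R1=(8,5,0) R0=(8,5,0)
Op 8: merge R0<->R2 -> R0=(8,5,3) R2=(8,5,3)
Op 9: inc R0 by 1 -> R0=(9,5,3) value=17
Op 10: inc R1 by 3 -> R1=(8,8,0) value=16
Op 11: inc R0 by 3 -> R0=(12,5,3) value=20

Answer: 8 5 3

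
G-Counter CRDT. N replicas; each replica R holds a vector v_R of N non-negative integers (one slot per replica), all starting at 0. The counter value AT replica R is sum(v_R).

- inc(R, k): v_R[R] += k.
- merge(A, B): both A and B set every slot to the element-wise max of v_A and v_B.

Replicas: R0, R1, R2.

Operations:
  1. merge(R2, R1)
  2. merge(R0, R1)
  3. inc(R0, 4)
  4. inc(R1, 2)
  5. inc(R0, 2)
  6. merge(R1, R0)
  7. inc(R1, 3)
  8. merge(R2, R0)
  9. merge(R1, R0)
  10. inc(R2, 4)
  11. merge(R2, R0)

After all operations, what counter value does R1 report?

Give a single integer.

Op 1: merge R2<->R1 -> R2=(0,0,0) R1=(0,0,0)
Op 2: merge R0<->R1 -> R0=(0,0,0) R1=(0,0,0)
Op 3: inc R0 by 4 -> R0=(4,0,0) value=4
Op 4: inc R1 by 2 -> R1=(0,2,0) value=2
Op 5: inc R0 by 2 -> R0=(6,0,0) value=6
Op 6: merge R1<->R0 -> R1=(6,2,0) R0=(6,2,0)
Op 7: inc R1 by 3 -> R1=(6,5,0) value=11
Op 8: merge R2<->R0 -> R2=(6,2,0) R0=(6,2,0)
Op 9: merge R1<->R0 -> R1=(6,5,0) R0=(6,5,0)
Op 10: inc R2 by 4 -> R2=(6,2,4) value=12
Op 11: merge R2<->R0 -> R2=(6,5,4) R0=(6,5,4)

Answer: 11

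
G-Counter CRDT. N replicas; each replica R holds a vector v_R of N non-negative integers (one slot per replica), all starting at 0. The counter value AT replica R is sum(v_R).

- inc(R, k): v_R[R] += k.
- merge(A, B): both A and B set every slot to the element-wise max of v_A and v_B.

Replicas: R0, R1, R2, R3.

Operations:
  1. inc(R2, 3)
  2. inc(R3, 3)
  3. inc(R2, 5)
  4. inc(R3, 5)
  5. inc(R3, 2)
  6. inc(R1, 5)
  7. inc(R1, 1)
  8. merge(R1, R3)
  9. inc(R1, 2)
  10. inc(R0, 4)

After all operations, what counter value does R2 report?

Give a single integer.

Op 1: inc R2 by 3 -> R2=(0,0,3,0) value=3
Op 2: inc R3 by 3 -> R3=(0,0,0,3) value=3
Op 3: inc R2 by 5 -> R2=(0,0,8,0) value=8
Op 4: inc R3 by 5 -> R3=(0,0,0,8) value=8
Op 5: inc R3 by 2 -> R3=(0,0,0,10) value=10
Op 6: inc R1 by 5 -> R1=(0,5,0,0) value=5
Op 7: inc R1 by 1 -> R1=(0,6,0,0) value=6
Op 8: merge R1<->R3 -> R1=(0,6,0,10) R3=(0,6,0,10)
Op 9: inc R1 by 2 -> R1=(0,8,0,10) value=18
Op 10: inc R0 by 4 -> R0=(4,0,0,0) value=4

Answer: 8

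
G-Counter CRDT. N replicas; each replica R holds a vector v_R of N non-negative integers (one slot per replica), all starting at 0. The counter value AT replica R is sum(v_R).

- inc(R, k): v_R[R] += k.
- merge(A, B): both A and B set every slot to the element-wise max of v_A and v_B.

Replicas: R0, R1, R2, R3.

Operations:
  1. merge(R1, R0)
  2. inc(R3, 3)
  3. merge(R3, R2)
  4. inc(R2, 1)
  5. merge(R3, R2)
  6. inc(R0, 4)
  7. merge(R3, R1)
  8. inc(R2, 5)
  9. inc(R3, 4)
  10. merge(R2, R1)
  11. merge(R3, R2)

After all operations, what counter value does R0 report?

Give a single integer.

Answer: 4

Derivation:
Op 1: merge R1<->R0 -> R1=(0,0,0,0) R0=(0,0,0,0)
Op 2: inc R3 by 3 -> R3=(0,0,0,3) value=3
Op 3: merge R3<->R2 -> R3=(0,0,0,3) R2=(0,0,0,3)
Op 4: inc R2 by 1 -> R2=(0,0,1,3) value=4
Op 5: merge R3<->R2 -> R3=(0,0,1,3) R2=(0,0,1,3)
Op 6: inc R0 by 4 -> R0=(4,0,0,0) value=4
Op 7: merge R3<->R1 -> R3=(0,0,1,3) R1=(0,0,1,3)
Op 8: inc R2 by 5 -> R2=(0,0,6,3) value=9
Op 9: inc R3 by 4 -> R3=(0,0,1,7) value=8
Op 10: merge R2<->R1 -> R2=(0,0,6,3) R1=(0,0,6,3)
Op 11: merge R3<->R2 -> R3=(0,0,6,7) R2=(0,0,6,7)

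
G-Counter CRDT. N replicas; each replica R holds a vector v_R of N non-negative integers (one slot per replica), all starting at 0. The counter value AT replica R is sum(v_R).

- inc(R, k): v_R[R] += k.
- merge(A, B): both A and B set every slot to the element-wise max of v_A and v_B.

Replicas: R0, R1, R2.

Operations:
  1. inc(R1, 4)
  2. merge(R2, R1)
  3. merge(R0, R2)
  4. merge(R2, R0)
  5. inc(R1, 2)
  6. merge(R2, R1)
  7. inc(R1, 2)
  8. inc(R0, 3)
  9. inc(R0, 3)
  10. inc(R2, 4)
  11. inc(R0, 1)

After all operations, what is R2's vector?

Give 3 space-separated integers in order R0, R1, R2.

Answer: 0 6 4

Derivation:
Op 1: inc R1 by 4 -> R1=(0,4,0) value=4
Op 2: merge R2<->R1 -> R2=(0,4,0) R1=(0,4,0)
Op 3: merge R0<->R2 -> R0=(0,4,0) R2=(0,4,0)
Op 4: merge R2<->R0 -> R2=(0,4,0) R0=(0,4,0)
Op 5: inc R1 by 2 -> R1=(0,6,0) value=6
Op 6: merge R2<->R1 -> R2=(0,6,0) R1=(0,6,0)
Op 7: inc R1 by 2 -> R1=(0,8,0) value=8
Op 8: inc R0 by 3 -> R0=(3,4,0) value=7
Op 9: inc R0 by 3 -> R0=(6,4,0) value=10
Op 10: inc R2 by 4 -> R2=(0,6,4) value=10
Op 11: inc R0 by 1 -> R0=(7,4,0) value=11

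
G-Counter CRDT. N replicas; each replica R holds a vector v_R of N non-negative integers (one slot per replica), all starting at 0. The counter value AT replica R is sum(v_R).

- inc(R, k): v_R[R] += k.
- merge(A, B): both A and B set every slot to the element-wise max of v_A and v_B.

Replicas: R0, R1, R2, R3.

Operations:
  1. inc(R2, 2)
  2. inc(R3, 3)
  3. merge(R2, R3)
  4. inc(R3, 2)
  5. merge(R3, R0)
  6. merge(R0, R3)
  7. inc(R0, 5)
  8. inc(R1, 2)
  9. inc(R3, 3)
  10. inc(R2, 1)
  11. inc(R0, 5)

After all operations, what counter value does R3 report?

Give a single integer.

Answer: 10

Derivation:
Op 1: inc R2 by 2 -> R2=(0,0,2,0) value=2
Op 2: inc R3 by 3 -> R3=(0,0,0,3) value=3
Op 3: merge R2<->R3 -> R2=(0,0,2,3) R3=(0,0,2,3)
Op 4: inc R3 by 2 -> R3=(0,0,2,5) value=7
Op 5: merge R3<->R0 -> R3=(0,0,2,5) R0=(0,0,2,5)
Op 6: merge R0<->R3 -> R0=(0,0,2,5) R3=(0,0,2,5)
Op 7: inc R0 by 5 -> R0=(5,0,2,5) value=12
Op 8: inc R1 by 2 -> R1=(0,2,0,0) value=2
Op 9: inc R3 by 3 -> R3=(0,0,2,8) value=10
Op 10: inc R2 by 1 -> R2=(0,0,3,3) value=6
Op 11: inc R0 by 5 -> R0=(10,0,2,5) value=17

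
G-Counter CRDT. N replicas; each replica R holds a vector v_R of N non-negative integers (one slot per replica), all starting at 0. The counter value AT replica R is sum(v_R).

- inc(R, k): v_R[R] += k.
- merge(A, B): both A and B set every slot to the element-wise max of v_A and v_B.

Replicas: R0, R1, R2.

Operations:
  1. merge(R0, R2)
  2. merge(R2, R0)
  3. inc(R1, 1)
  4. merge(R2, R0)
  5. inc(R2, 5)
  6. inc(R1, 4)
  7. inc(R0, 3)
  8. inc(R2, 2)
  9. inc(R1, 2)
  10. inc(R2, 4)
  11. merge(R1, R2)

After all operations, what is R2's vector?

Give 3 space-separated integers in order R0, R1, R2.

Answer: 0 7 11

Derivation:
Op 1: merge R0<->R2 -> R0=(0,0,0) R2=(0,0,0)
Op 2: merge R2<->R0 -> R2=(0,0,0) R0=(0,0,0)
Op 3: inc R1 by 1 -> R1=(0,1,0) value=1
Op 4: merge R2<->R0 -> R2=(0,0,0) R0=(0,0,0)
Op 5: inc R2 by 5 -> R2=(0,0,5) value=5
Op 6: inc R1 by 4 -> R1=(0,5,0) value=5
Op 7: inc R0 by 3 -> R0=(3,0,0) value=3
Op 8: inc R2 by 2 -> R2=(0,0,7) value=7
Op 9: inc R1 by 2 -> R1=(0,7,0) value=7
Op 10: inc R2 by 4 -> R2=(0,0,11) value=11
Op 11: merge R1<->R2 -> R1=(0,7,11) R2=(0,7,11)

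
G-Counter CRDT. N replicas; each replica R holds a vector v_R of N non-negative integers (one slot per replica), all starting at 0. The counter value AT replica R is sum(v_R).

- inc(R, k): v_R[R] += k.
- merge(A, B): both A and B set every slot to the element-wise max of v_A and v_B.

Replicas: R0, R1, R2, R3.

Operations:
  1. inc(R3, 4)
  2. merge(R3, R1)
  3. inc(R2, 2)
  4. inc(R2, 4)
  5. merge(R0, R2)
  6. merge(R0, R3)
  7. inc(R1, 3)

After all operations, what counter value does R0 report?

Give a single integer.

Op 1: inc R3 by 4 -> R3=(0,0,0,4) value=4
Op 2: merge R3<->R1 -> R3=(0,0,0,4) R1=(0,0,0,4)
Op 3: inc R2 by 2 -> R2=(0,0,2,0) value=2
Op 4: inc R2 by 4 -> R2=(0,0,6,0) value=6
Op 5: merge R0<->R2 -> R0=(0,0,6,0) R2=(0,0,6,0)
Op 6: merge R0<->R3 -> R0=(0,0,6,4) R3=(0,0,6,4)
Op 7: inc R1 by 3 -> R1=(0,3,0,4) value=7

Answer: 10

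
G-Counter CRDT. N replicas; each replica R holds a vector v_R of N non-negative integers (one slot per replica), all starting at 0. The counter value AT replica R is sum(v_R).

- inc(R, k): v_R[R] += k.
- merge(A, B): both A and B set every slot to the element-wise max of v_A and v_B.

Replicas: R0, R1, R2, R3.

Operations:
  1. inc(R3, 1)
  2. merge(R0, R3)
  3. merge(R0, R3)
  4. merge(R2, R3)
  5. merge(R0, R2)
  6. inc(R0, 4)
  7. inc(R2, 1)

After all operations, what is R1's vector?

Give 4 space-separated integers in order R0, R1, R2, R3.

Op 1: inc R3 by 1 -> R3=(0,0,0,1) value=1
Op 2: merge R0<->R3 -> R0=(0,0,0,1) R3=(0,0,0,1)
Op 3: merge R0<->R3 -> R0=(0,0,0,1) R3=(0,0,0,1)
Op 4: merge R2<->R3 -> R2=(0,0,0,1) R3=(0,0,0,1)
Op 5: merge R0<->R2 -> R0=(0,0,0,1) R2=(0,0,0,1)
Op 6: inc R0 by 4 -> R0=(4,0,0,1) value=5
Op 7: inc R2 by 1 -> R2=(0,0,1,1) value=2

Answer: 0 0 0 0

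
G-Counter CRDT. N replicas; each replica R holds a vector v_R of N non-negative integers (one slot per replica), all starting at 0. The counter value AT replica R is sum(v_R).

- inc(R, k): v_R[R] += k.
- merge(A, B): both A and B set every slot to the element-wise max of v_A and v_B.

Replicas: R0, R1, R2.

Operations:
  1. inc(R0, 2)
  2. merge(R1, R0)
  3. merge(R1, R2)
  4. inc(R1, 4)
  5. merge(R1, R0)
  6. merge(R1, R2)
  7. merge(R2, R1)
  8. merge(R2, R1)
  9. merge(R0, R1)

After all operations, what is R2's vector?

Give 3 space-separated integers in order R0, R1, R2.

Op 1: inc R0 by 2 -> R0=(2,0,0) value=2
Op 2: merge R1<->R0 -> R1=(2,0,0) R0=(2,0,0)
Op 3: merge R1<->R2 -> R1=(2,0,0) R2=(2,0,0)
Op 4: inc R1 by 4 -> R1=(2,4,0) value=6
Op 5: merge R1<->R0 -> R1=(2,4,0) R0=(2,4,0)
Op 6: merge R1<->R2 -> R1=(2,4,0) R2=(2,4,0)
Op 7: merge R2<->R1 -> R2=(2,4,0) R1=(2,4,0)
Op 8: merge R2<->R1 -> R2=(2,4,0) R1=(2,4,0)
Op 9: merge R0<->R1 -> R0=(2,4,0) R1=(2,4,0)

Answer: 2 4 0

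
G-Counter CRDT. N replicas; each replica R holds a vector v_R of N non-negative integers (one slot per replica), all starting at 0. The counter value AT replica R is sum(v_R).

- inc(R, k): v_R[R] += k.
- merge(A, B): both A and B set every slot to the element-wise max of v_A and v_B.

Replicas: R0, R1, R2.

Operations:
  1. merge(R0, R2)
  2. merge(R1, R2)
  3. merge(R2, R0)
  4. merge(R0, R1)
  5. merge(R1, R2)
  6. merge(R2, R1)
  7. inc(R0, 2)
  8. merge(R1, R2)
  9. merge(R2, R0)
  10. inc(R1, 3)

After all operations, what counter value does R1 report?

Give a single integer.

Op 1: merge R0<->R2 -> R0=(0,0,0) R2=(0,0,0)
Op 2: merge R1<->R2 -> R1=(0,0,0) R2=(0,0,0)
Op 3: merge R2<->R0 -> R2=(0,0,0) R0=(0,0,0)
Op 4: merge R0<->R1 -> R0=(0,0,0) R1=(0,0,0)
Op 5: merge R1<->R2 -> R1=(0,0,0) R2=(0,0,0)
Op 6: merge R2<->R1 -> R2=(0,0,0) R1=(0,0,0)
Op 7: inc R0 by 2 -> R0=(2,0,0) value=2
Op 8: merge R1<->R2 -> R1=(0,0,0) R2=(0,0,0)
Op 9: merge R2<->R0 -> R2=(2,0,0) R0=(2,0,0)
Op 10: inc R1 by 3 -> R1=(0,3,0) value=3

Answer: 3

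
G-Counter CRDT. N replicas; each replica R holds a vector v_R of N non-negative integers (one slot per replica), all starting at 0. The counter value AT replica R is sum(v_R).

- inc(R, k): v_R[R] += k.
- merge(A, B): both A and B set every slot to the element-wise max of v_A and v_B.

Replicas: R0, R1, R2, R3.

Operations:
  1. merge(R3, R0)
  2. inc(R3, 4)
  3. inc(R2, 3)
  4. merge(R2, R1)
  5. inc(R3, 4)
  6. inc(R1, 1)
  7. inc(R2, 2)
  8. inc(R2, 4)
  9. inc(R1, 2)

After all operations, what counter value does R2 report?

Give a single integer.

Op 1: merge R3<->R0 -> R3=(0,0,0,0) R0=(0,0,0,0)
Op 2: inc R3 by 4 -> R3=(0,0,0,4) value=4
Op 3: inc R2 by 3 -> R2=(0,0,3,0) value=3
Op 4: merge R2<->R1 -> R2=(0,0,3,0) R1=(0,0,3,0)
Op 5: inc R3 by 4 -> R3=(0,0,0,8) value=8
Op 6: inc R1 by 1 -> R1=(0,1,3,0) value=4
Op 7: inc R2 by 2 -> R2=(0,0,5,0) value=5
Op 8: inc R2 by 4 -> R2=(0,0,9,0) value=9
Op 9: inc R1 by 2 -> R1=(0,3,3,0) value=6

Answer: 9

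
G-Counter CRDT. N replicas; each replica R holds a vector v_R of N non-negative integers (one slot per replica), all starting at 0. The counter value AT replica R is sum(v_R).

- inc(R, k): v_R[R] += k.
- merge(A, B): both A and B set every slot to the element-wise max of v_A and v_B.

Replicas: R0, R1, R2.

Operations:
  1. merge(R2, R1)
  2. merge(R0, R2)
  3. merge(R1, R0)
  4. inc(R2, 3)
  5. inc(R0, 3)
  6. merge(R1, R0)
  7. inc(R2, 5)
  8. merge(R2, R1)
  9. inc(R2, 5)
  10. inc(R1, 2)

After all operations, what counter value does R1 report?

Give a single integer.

Op 1: merge R2<->R1 -> R2=(0,0,0) R1=(0,0,0)
Op 2: merge R0<->R2 -> R0=(0,0,0) R2=(0,0,0)
Op 3: merge R1<->R0 -> R1=(0,0,0) R0=(0,0,0)
Op 4: inc R2 by 3 -> R2=(0,0,3) value=3
Op 5: inc R0 by 3 -> R0=(3,0,0) value=3
Op 6: merge R1<->R0 -> R1=(3,0,0) R0=(3,0,0)
Op 7: inc R2 by 5 -> R2=(0,0,8) value=8
Op 8: merge R2<->R1 -> R2=(3,0,8) R1=(3,0,8)
Op 9: inc R2 by 5 -> R2=(3,0,13) value=16
Op 10: inc R1 by 2 -> R1=(3,2,8) value=13

Answer: 13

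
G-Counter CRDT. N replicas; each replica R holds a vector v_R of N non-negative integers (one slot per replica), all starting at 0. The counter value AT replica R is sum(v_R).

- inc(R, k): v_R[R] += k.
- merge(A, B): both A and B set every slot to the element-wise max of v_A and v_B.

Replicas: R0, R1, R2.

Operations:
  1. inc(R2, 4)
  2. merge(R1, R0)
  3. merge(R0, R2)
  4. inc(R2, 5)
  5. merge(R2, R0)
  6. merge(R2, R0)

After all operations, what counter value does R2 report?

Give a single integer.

Op 1: inc R2 by 4 -> R2=(0,0,4) value=4
Op 2: merge R1<->R0 -> R1=(0,0,0) R0=(0,0,0)
Op 3: merge R0<->R2 -> R0=(0,0,4) R2=(0,0,4)
Op 4: inc R2 by 5 -> R2=(0,0,9) value=9
Op 5: merge R2<->R0 -> R2=(0,0,9) R0=(0,0,9)
Op 6: merge R2<->R0 -> R2=(0,0,9) R0=(0,0,9)

Answer: 9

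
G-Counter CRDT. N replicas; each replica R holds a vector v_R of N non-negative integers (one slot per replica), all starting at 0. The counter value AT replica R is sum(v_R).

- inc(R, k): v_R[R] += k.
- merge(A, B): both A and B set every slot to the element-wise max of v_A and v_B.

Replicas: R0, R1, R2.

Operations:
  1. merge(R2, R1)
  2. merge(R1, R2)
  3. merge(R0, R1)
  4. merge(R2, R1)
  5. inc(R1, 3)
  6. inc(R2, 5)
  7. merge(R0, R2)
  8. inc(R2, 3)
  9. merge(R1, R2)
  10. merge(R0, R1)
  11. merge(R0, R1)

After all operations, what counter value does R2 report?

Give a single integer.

Op 1: merge R2<->R1 -> R2=(0,0,0) R1=(0,0,0)
Op 2: merge R1<->R2 -> R1=(0,0,0) R2=(0,0,0)
Op 3: merge R0<->R1 -> R0=(0,0,0) R1=(0,0,0)
Op 4: merge R2<->R1 -> R2=(0,0,0) R1=(0,0,0)
Op 5: inc R1 by 3 -> R1=(0,3,0) value=3
Op 6: inc R2 by 5 -> R2=(0,0,5) value=5
Op 7: merge R0<->R2 -> R0=(0,0,5) R2=(0,0,5)
Op 8: inc R2 by 3 -> R2=(0,0,8) value=8
Op 9: merge R1<->R2 -> R1=(0,3,8) R2=(0,3,8)
Op 10: merge R0<->R1 -> R0=(0,3,8) R1=(0,3,8)
Op 11: merge R0<->R1 -> R0=(0,3,8) R1=(0,3,8)

Answer: 11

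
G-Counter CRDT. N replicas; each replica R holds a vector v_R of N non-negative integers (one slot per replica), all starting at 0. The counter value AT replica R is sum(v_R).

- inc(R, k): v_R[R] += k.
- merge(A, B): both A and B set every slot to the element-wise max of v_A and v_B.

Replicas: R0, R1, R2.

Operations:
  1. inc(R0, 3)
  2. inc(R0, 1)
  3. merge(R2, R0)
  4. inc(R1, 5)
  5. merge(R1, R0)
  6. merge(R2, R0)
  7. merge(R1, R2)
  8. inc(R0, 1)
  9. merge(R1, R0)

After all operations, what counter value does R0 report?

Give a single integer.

Op 1: inc R0 by 3 -> R0=(3,0,0) value=3
Op 2: inc R0 by 1 -> R0=(4,0,0) value=4
Op 3: merge R2<->R0 -> R2=(4,0,0) R0=(4,0,0)
Op 4: inc R1 by 5 -> R1=(0,5,0) value=5
Op 5: merge R1<->R0 -> R1=(4,5,0) R0=(4,5,0)
Op 6: merge R2<->R0 -> R2=(4,5,0) R0=(4,5,0)
Op 7: merge R1<->R2 -> R1=(4,5,0) R2=(4,5,0)
Op 8: inc R0 by 1 -> R0=(5,5,0) value=10
Op 9: merge R1<->R0 -> R1=(5,5,0) R0=(5,5,0)

Answer: 10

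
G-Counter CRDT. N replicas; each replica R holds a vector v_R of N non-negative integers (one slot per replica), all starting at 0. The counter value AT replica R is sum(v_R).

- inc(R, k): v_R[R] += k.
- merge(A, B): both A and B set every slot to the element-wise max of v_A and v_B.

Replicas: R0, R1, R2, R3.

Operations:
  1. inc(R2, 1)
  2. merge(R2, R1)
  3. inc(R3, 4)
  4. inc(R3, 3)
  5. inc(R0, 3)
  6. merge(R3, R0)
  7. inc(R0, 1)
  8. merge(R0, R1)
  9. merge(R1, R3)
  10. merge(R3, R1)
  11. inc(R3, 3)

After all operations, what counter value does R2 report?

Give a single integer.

Op 1: inc R2 by 1 -> R2=(0,0,1,0) value=1
Op 2: merge R2<->R1 -> R2=(0,0,1,0) R1=(0,0,1,0)
Op 3: inc R3 by 4 -> R3=(0,0,0,4) value=4
Op 4: inc R3 by 3 -> R3=(0,0,0,7) value=7
Op 5: inc R0 by 3 -> R0=(3,0,0,0) value=3
Op 6: merge R3<->R0 -> R3=(3,0,0,7) R0=(3,0,0,7)
Op 7: inc R0 by 1 -> R0=(4,0,0,7) value=11
Op 8: merge R0<->R1 -> R0=(4,0,1,7) R1=(4,0,1,7)
Op 9: merge R1<->R3 -> R1=(4,0,1,7) R3=(4,0,1,7)
Op 10: merge R3<->R1 -> R3=(4,0,1,7) R1=(4,0,1,7)
Op 11: inc R3 by 3 -> R3=(4,0,1,10) value=15

Answer: 1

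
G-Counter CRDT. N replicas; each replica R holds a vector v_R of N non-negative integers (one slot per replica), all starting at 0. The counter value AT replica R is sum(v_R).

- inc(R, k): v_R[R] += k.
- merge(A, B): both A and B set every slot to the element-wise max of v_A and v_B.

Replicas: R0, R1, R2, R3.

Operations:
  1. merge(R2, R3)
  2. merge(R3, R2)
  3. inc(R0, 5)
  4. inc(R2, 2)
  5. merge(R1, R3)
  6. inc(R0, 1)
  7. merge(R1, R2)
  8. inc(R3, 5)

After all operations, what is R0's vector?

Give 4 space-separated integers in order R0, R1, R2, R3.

Answer: 6 0 0 0

Derivation:
Op 1: merge R2<->R3 -> R2=(0,0,0,0) R3=(0,0,0,0)
Op 2: merge R3<->R2 -> R3=(0,0,0,0) R2=(0,0,0,0)
Op 3: inc R0 by 5 -> R0=(5,0,0,0) value=5
Op 4: inc R2 by 2 -> R2=(0,0,2,0) value=2
Op 5: merge R1<->R3 -> R1=(0,0,0,0) R3=(0,0,0,0)
Op 6: inc R0 by 1 -> R0=(6,0,0,0) value=6
Op 7: merge R1<->R2 -> R1=(0,0,2,0) R2=(0,0,2,0)
Op 8: inc R3 by 5 -> R3=(0,0,0,5) value=5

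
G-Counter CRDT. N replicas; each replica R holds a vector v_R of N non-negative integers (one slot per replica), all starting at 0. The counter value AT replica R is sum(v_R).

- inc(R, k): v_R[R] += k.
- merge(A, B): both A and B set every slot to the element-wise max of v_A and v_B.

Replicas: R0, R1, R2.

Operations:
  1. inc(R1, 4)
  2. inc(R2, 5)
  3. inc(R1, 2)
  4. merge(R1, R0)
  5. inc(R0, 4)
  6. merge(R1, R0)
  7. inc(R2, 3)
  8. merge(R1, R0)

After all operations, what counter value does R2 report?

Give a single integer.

Op 1: inc R1 by 4 -> R1=(0,4,0) value=4
Op 2: inc R2 by 5 -> R2=(0,0,5) value=5
Op 3: inc R1 by 2 -> R1=(0,6,0) value=6
Op 4: merge R1<->R0 -> R1=(0,6,0) R0=(0,6,0)
Op 5: inc R0 by 4 -> R0=(4,6,0) value=10
Op 6: merge R1<->R0 -> R1=(4,6,0) R0=(4,6,0)
Op 7: inc R2 by 3 -> R2=(0,0,8) value=8
Op 8: merge R1<->R0 -> R1=(4,6,0) R0=(4,6,0)

Answer: 8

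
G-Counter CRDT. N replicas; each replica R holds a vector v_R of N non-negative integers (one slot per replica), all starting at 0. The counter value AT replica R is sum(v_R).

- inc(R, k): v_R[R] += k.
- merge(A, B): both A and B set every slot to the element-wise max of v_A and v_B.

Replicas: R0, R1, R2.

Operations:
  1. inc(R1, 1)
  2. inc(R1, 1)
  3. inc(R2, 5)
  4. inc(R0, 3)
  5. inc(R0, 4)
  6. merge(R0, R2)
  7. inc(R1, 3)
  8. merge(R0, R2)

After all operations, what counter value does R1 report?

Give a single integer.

Op 1: inc R1 by 1 -> R1=(0,1,0) value=1
Op 2: inc R1 by 1 -> R1=(0,2,0) value=2
Op 3: inc R2 by 5 -> R2=(0,0,5) value=5
Op 4: inc R0 by 3 -> R0=(3,0,0) value=3
Op 5: inc R0 by 4 -> R0=(7,0,0) value=7
Op 6: merge R0<->R2 -> R0=(7,0,5) R2=(7,0,5)
Op 7: inc R1 by 3 -> R1=(0,5,0) value=5
Op 8: merge R0<->R2 -> R0=(7,0,5) R2=(7,0,5)

Answer: 5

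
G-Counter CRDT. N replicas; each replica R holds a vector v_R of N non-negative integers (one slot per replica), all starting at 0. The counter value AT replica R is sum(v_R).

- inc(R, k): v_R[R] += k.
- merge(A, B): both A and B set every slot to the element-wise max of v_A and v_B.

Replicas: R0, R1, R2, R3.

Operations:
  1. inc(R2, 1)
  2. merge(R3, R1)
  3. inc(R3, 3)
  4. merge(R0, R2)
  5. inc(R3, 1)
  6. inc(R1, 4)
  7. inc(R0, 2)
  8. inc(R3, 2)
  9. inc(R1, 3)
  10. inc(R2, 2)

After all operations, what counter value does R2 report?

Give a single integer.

Op 1: inc R2 by 1 -> R2=(0,0,1,0) value=1
Op 2: merge R3<->R1 -> R3=(0,0,0,0) R1=(0,0,0,0)
Op 3: inc R3 by 3 -> R3=(0,0,0,3) value=3
Op 4: merge R0<->R2 -> R0=(0,0,1,0) R2=(0,0,1,0)
Op 5: inc R3 by 1 -> R3=(0,0,0,4) value=4
Op 6: inc R1 by 4 -> R1=(0,4,0,0) value=4
Op 7: inc R0 by 2 -> R0=(2,0,1,0) value=3
Op 8: inc R3 by 2 -> R3=(0,0,0,6) value=6
Op 9: inc R1 by 3 -> R1=(0,7,0,0) value=7
Op 10: inc R2 by 2 -> R2=(0,0,3,0) value=3

Answer: 3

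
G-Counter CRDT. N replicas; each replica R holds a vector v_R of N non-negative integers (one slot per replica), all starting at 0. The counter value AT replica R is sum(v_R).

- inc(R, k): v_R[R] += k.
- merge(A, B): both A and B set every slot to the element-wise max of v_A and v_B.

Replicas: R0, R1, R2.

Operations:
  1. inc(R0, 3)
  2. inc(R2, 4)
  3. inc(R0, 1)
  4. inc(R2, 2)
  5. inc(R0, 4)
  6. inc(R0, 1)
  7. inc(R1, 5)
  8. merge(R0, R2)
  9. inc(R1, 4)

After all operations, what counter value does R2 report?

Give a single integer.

Answer: 15

Derivation:
Op 1: inc R0 by 3 -> R0=(3,0,0) value=3
Op 2: inc R2 by 4 -> R2=(0,0,4) value=4
Op 3: inc R0 by 1 -> R0=(4,0,0) value=4
Op 4: inc R2 by 2 -> R2=(0,0,6) value=6
Op 5: inc R0 by 4 -> R0=(8,0,0) value=8
Op 6: inc R0 by 1 -> R0=(9,0,0) value=9
Op 7: inc R1 by 5 -> R1=(0,5,0) value=5
Op 8: merge R0<->R2 -> R0=(9,0,6) R2=(9,0,6)
Op 9: inc R1 by 4 -> R1=(0,9,0) value=9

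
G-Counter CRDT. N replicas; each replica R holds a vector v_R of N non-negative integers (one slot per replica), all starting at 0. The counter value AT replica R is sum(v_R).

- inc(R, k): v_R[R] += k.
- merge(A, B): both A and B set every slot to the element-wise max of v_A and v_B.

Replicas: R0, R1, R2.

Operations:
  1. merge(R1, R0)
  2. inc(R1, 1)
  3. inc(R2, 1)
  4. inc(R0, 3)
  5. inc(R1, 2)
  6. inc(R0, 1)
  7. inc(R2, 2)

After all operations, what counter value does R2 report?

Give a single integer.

Op 1: merge R1<->R0 -> R1=(0,0,0) R0=(0,0,0)
Op 2: inc R1 by 1 -> R1=(0,1,0) value=1
Op 3: inc R2 by 1 -> R2=(0,0,1) value=1
Op 4: inc R0 by 3 -> R0=(3,0,0) value=3
Op 5: inc R1 by 2 -> R1=(0,3,0) value=3
Op 6: inc R0 by 1 -> R0=(4,0,0) value=4
Op 7: inc R2 by 2 -> R2=(0,0,3) value=3

Answer: 3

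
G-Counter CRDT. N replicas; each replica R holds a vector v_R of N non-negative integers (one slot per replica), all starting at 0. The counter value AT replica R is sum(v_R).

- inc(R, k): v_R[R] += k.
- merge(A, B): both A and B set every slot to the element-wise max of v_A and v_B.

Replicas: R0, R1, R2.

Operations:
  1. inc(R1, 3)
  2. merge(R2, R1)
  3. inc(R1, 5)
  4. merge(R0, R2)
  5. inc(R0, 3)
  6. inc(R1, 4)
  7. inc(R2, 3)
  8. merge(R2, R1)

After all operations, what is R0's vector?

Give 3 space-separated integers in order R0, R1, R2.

Answer: 3 3 0

Derivation:
Op 1: inc R1 by 3 -> R1=(0,3,0) value=3
Op 2: merge R2<->R1 -> R2=(0,3,0) R1=(0,3,0)
Op 3: inc R1 by 5 -> R1=(0,8,0) value=8
Op 4: merge R0<->R2 -> R0=(0,3,0) R2=(0,3,0)
Op 5: inc R0 by 3 -> R0=(3,3,0) value=6
Op 6: inc R1 by 4 -> R1=(0,12,0) value=12
Op 7: inc R2 by 3 -> R2=(0,3,3) value=6
Op 8: merge R2<->R1 -> R2=(0,12,3) R1=(0,12,3)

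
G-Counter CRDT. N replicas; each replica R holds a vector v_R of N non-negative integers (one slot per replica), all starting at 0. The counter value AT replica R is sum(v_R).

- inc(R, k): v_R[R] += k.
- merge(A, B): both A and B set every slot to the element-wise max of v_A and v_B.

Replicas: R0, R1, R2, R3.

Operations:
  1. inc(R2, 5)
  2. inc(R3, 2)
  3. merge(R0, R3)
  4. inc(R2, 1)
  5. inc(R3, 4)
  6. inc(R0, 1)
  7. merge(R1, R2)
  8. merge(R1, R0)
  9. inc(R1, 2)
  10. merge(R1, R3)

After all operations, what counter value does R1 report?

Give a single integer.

Answer: 15

Derivation:
Op 1: inc R2 by 5 -> R2=(0,0,5,0) value=5
Op 2: inc R3 by 2 -> R3=(0,0,0,2) value=2
Op 3: merge R0<->R3 -> R0=(0,0,0,2) R3=(0,0,0,2)
Op 4: inc R2 by 1 -> R2=(0,0,6,0) value=6
Op 5: inc R3 by 4 -> R3=(0,0,0,6) value=6
Op 6: inc R0 by 1 -> R0=(1,0,0,2) value=3
Op 7: merge R1<->R2 -> R1=(0,0,6,0) R2=(0,0,6,0)
Op 8: merge R1<->R0 -> R1=(1,0,6,2) R0=(1,0,6,2)
Op 9: inc R1 by 2 -> R1=(1,2,6,2) value=11
Op 10: merge R1<->R3 -> R1=(1,2,6,6) R3=(1,2,6,6)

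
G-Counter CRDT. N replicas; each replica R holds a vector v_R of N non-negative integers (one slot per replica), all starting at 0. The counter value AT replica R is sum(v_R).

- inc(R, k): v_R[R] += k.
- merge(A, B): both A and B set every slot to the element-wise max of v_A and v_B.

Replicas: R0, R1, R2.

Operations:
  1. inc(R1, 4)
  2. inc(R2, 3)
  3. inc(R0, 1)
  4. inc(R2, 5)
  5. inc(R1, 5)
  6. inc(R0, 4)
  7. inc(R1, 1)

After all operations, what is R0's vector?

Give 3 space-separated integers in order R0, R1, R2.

Op 1: inc R1 by 4 -> R1=(0,4,0) value=4
Op 2: inc R2 by 3 -> R2=(0,0,3) value=3
Op 3: inc R0 by 1 -> R0=(1,0,0) value=1
Op 4: inc R2 by 5 -> R2=(0,0,8) value=8
Op 5: inc R1 by 5 -> R1=(0,9,0) value=9
Op 6: inc R0 by 4 -> R0=(5,0,0) value=5
Op 7: inc R1 by 1 -> R1=(0,10,0) value=10

Answer: 5 0 0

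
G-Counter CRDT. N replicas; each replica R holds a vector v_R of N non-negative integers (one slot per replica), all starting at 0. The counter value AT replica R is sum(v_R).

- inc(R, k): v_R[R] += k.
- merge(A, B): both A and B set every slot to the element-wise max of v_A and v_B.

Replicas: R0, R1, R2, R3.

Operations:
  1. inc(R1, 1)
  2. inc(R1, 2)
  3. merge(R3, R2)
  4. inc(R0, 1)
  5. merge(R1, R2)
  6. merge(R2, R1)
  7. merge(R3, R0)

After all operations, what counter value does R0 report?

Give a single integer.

Op 1: inc R1 by 1 -> R1=(0,1,0,0) value=1
Op 2: inc R1 by 2 -> R1=(0,3,0,0) value=3
Op 3: merge R3<->R2 -> R3=(0,0,0,0) R2=(0,0,0,0)
Op 4: inc R0 by 1 -> R0=(1,0,0,0) value=1
Op 5: merge R1<->R2 -> R1=(0,3,0,0) R2=(0,3,0,0)
Op 6: merge R2<->R1 -> R2=(0,3,0,0) R1=(0,3,0,0)
Op 7: merge R3<->R0 -> R3=(1,0,0,0) R0=(1,0,0,0)

Answer: 1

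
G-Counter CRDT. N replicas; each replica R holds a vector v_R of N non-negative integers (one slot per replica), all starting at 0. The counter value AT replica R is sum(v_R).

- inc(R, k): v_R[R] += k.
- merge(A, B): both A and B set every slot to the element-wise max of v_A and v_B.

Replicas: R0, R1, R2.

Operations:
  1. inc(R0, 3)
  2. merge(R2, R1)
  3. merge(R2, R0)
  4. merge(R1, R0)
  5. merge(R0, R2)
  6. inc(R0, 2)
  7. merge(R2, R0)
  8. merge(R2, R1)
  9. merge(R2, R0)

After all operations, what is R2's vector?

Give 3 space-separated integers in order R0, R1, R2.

Op 1: inc R0 by 3 -> R0=(3,0,0) value=3
Op 2: merge R2<->R1 -> R2=(0,0,0) R1=(0,0,0)
Op 3: merge R2<->R0 -> R2=(3,0,0) R0=(3,0,0)
Op 4: merge R1<->R0 -> R1=(3,0,0) R0=(3,0,0)
Op 5: merge R0<->R2 -> R0=(3,0,0) R2=(3,0,0)
Op 6: inc R0 by 2 -> R0=(5,0,0) value=5
Op 7: merge R2<->R0 -> R2=(5,0,0) R0=(5,0,0)
Op 8: merge R2<->R1 -> R2=(5,0,0) R1=(5,0,0)
Op 9: merge R2<->R0 -> R2=(5,0,0) R0=(5,0,0)

Answer: 5 0 0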